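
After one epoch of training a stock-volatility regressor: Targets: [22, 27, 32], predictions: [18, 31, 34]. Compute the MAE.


Absolute errors: |22-18|=4, |27-31|=4, |32-34|=2
Sum = 10
MAE = 10/3 = 10/3

10/3


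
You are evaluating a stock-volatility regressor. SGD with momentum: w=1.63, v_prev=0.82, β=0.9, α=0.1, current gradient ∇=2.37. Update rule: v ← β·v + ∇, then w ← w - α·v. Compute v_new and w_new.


v_new = 0.9·0.82 + 2.37 = 0.738 + 2.37 = 3.108
w_new = 1.63 - 0.1·3.108 = 1.63 - 0.3108 = 1.3192

v_new=3.108, w_new=1.3192


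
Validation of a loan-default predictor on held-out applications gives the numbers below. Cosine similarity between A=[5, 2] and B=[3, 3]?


A·B = 5·3 + 2·3 = 21
‖A‖ = √29 = 5.3852, ‖B‖ = √18 = 4.2426
cos = 21/(√29·√18) = 21/√522 = 0.9191

0.9191


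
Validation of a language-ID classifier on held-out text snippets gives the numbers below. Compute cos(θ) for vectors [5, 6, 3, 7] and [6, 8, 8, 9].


A·B = 5·6 + 6·8 + 3·8 + 7·9 = 165
‖A‖ = √119 = 10.9087, ‖B‖ = √245 = 15.6525
cos = 165/(√119·√245) = 165/√29155 = 0.9663

0.9663


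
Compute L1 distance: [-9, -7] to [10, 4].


d = |-9-10| + |-7-4|
  = 19 + 11
  = 30

30


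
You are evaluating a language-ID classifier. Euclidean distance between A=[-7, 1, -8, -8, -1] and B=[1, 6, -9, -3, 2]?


d = √((-7-1)² + (1-6)² + (-8+ 9)² + (-8+ 3)² + (-1-2)²)
  = √(64 + 25 + 1 + 25 + 9)
  = √124 = 11.1355

11.1355


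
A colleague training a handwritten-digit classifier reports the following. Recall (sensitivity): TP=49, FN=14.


Recall = TP/(TP+FN)
= 49/(49+14)
= 49/63 = 77.78%

77.78%


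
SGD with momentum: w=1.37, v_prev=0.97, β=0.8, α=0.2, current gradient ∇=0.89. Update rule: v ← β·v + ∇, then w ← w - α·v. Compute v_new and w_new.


v_new = 0.8·0.97 + 0.89 = 0.776 + 0.89 = 1.666
w_new = 1.37 - 0.2·1.666 = 1.37 - 0.3332 = 1.0368

v_new=1.666, w_new=1.0368


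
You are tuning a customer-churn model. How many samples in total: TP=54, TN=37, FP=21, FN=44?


Total = TP + TN + FP + FN
= 54 + 37 + 21 + 44
= 156
(Predicted positive: 75, predicted negative: 81)

156


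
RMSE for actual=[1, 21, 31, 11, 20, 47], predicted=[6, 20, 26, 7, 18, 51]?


MSE = 87/6 = 14.5
RMSE = √(87/6) = 3.8079

3.8079


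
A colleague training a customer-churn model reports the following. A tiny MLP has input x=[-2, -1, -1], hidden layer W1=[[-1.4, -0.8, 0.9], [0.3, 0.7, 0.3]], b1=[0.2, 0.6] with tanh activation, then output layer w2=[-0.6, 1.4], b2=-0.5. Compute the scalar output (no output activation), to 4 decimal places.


z1[0] = (-1.4)·(-2) + (-0.8)·(-1) + (0.9)·(-1) + 0.2 = 2.9
z1[1] = (0.3)·(-2) + (0.7)·(-1) + (0.3)·(-1) + 0.6 = -1.0
h = tanh(z1) = [0.994, -0.7616]
output = (-0.6)·(0.994) + (1.4)·(-0.7616) - 0.5 = -2.1626

-2.1626


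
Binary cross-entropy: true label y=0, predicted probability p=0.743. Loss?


BCE = -[y·ln(p) + (1-y)·ln(1-p)]
= -0 - 1·ln(1-0.743)
= -ln(0.257) = 1.3587

1.3587


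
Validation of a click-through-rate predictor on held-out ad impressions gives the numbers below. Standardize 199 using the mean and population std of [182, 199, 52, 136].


μ = 142.25, σ = 56.9753
z = (199 - 142.25)/56.9753 = 0.996

0.996


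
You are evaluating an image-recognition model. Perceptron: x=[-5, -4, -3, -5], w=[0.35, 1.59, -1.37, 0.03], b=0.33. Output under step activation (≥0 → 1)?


z = (-5)·(0.35) + (-4)·(1.59) + (-3)·(-1.37) + (-5)·(0.03) + 0.33
  = -3.82
step(z) = 0 (z<0)

0


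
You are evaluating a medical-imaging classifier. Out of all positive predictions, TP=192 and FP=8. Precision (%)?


Precision = TP/(TP+FP)
= 192/(192+8)
= 192/200 = 96.0%

96.0%


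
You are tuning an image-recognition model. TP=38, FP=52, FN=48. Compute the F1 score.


Precision = 38/90 = 0.4222
Recall = 38/86 = 0.4419
F1 = 2·P·R/(P+R) = 2·TP/(2·TP+FP+FN) = 76/(76+52+48) = 76/176 = 0.4318

0.4318


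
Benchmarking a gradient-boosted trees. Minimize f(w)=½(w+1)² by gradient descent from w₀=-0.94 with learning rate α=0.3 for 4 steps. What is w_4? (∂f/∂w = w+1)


step 1: grad = -0.94+1 = 0.06; w = -0.94 - 0.3·(0.06) = -0.958
step 2: grad = -0.958+1 = 0.042; w = -0.958 - 0.3·(0.042) = -0.9706
step 3: grad = -0.9706+1 = 0.0294; w = -0.9706 - 0.3·(0.0294) = -0.97942
step 4: grad = -0.97942+1 = 0.02058; w = -0.97942 - 0.3·(0.02058) = -0.985594

-0.985594


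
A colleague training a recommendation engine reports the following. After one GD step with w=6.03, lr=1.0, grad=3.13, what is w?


w_new = w - α·∇
= 6.03 - 1.0·3.13
= 6.03 - 3.13
= 2.9

2.9


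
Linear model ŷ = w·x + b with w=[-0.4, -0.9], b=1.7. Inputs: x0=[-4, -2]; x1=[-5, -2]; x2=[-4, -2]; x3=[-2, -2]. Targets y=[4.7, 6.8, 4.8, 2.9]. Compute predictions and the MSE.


ŷ0 = (-0.4)·(-4) + (-0.9)·(-2) + 1.7 = 5.1
ŷ1 = (-0.4)·(-5) + (-0.9)·(-2) + 1.7 = 5.5
ŷ2 = (-0.4)·(-4) + (-0.9)·(-2) + 1.7 = 5.1
ŷ3 = (-0.4)·(-2) + (-0.9)·(-2) + 1.7 = 4.3
errors² = [0.16, 1.69, 0.09, 1.96]
MSE = 3.9000/4 = 0.975

0.975


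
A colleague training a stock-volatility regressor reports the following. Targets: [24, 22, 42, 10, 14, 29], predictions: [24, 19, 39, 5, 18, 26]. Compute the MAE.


Absolute errors: |24-24|=0, |22-19|=3, |42-39|=3, |10-5|=5, |14-18|=4, |29-26|=3
Sum = 18
MAE = 18/6 = 3

3


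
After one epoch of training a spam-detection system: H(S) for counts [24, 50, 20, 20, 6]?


Probabilities: [24/120, 50/120, 20/120, 20/120, 6/120] ≈ [0.2, 0.4167, 0.1667, 0.1667, 0.05]
H = -((24/120)·log₂(24/120) + (50/120)·log₂(50/120) + (20/120)·log₂(20/120) + (20/120)·log₂(20/120) + (6/120)·log₂(6/120))
  = 2.0684 bits

2.0684 bits


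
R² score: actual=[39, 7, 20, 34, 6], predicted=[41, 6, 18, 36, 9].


ȳ = 21.2
SS_res = Σ(y-ŷ)² = 22
SS_tot = Σ(y-ȳ)² = 914.8
R² = 1 - SS_res/SS_tot = 1 - 0.024 = 0.976

0.976


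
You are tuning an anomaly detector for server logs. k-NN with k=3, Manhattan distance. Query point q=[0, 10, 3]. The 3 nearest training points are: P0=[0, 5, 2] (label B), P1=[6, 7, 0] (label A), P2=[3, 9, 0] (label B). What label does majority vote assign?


d(q,P0) = 6  (label B)
d(q,P1) = 12  (label A)
d(q,P2) = 7  (label B)
Votes: A=1, B=2
Majority → B

B


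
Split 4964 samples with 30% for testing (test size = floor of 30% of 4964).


Test = ⌊4964·30/100⌋ = 1489
Train = 4964 - 1489 = 3475

Train: 3475, Test: 1489


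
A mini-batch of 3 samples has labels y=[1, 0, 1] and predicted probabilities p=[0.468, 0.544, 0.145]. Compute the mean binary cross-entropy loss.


L[0] = -ln(0.468) = 0.7593
L[1] = -ln(1-0.544) = -ln(0.456) = 0.7853
L[2] = -ln(0.145) = 1.931
mean = (0.7593 + 0.7853 + 1.931)/3 = 1.1585

1.1585


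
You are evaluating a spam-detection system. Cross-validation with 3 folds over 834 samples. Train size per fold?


Fold size = 834/3 = 278
Training per fold = 834 - 278 = 556

556


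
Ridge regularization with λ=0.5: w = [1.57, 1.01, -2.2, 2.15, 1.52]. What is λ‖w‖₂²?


‖w‖₂² = (1.57)² + (1.01)² + (-2.2)² + (2.15)² + (1.52)²
     = 2.4649 + 1.0201 + 4.84 + 4.6225 + 2.3104
     = 15.2579
λ·‖w‖₂² = 0.5·15.2579 = 7.62895

7.62895


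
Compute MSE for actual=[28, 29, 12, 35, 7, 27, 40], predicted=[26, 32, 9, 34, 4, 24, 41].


Squared errors: (28-26)²=4, (29-32)²=9, (12-9)²=9, (35-34)²=1, (7-4)²=9, (27-24)²=9, (40-41)²=1
Sum = 42
MSE = 42/7 = 6

6


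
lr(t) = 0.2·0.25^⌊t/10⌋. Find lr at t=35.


n_drops = ⌊35/10⌋ = 3
lr = 0.2·0.25^3 = 0.2·0.015625 = 0.003125

0.003125


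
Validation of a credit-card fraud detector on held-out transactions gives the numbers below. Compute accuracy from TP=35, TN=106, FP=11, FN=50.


Accuracy = (TP+TN)/(TP+TN+FP+FN)
= (35+106)/(202)
= 141/202 = 69.8%

69.8%


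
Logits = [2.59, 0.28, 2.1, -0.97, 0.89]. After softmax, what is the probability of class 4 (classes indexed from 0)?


Exponentials: e^2.59=13.3298, e^0.28=1.3231, e^2.1=8.1662, e^-0.97=0.3791, e^0.89=2.4351
Sum = 25.6333
Softmax = [0.52, 0.0516, 0.3186, 0.0148, 0.095]
p[4] = 2.4351/25.6333 = 0.095

0.095


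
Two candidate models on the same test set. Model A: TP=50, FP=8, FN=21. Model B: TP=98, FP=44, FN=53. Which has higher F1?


Model A: P=50/58=0.8621, R=50/71=0.7042, F1=2PR/(P+R)=2TP/(2TP+FP+FN)=100/129=0.7752
Model B: P=98/142=0.6901, R=98/151=0.649, F1=2PR/(P+R)=2TP/(2TP+FP+FN)=196/293=0.6689
0.7752 > 0.6689 → Model A

Model A


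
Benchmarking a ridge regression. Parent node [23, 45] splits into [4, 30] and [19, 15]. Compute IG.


Parent = [23, 45], H_parent = 0.9231
H_left = 0.5226 (n=34), H_right = 0.99 (n=34)
H_children = (34/68)·0.5226 + (34/68)·0.99 = 0.7563
IG = 0.9231 - 0.7563 = 0.1668

0.1668


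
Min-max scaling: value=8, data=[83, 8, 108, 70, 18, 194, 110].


min=8, max=194
(8-8)/(194-8) = 0/186 = 0.0

0.0


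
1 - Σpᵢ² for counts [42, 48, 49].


Probabilities: [42/139, 48/139, 49/139] ≈ [0.3022, 0.3453, 0.3525]
Σpᵢ² = (1764 + 2304 + 2401)/139² = 6469/19321
Gini = 1 - Σpᵢ² = 1 - 6469/19321 = 0.6652

0.6652


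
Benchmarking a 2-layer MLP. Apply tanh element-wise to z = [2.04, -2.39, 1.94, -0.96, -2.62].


tanh(2.04) = 0.9667
tanh(-2.39) = -0.9833
tanh(1.94) = 0.9595
tanh(-0.96) = -0.7443
tanh(-2.62) = -0.9895
result = [0.9667, -0.9833, 0.9595, -0.7443, -0.9895]

[0.9667, -0.9833, 0.9595, -0.7443, -0.9895]


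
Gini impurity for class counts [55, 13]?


Probabilities: [55/68, 13/68] ≈ [0.8088, 0.1912]
Σpᵢ² = (3025 + 169)/68² = 3194/4624
Gini = 1 - Σpᵢ² = 1 - 3194/4624 = 0.3093

0.3093


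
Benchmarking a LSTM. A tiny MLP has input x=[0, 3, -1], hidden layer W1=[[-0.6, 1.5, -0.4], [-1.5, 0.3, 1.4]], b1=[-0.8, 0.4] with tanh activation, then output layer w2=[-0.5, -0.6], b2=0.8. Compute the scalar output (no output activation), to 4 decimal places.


z1[0] = (-0.6)·(0) + (1.5)·(3) + (-0.4)·(-1) - 0.8 = 4.1
z1[1] = (-1.5)·(0) + (0.3)·(3) + (1.4)·(-1) + 0.4 = -0.1
h = tanh(z1) = [0.9995, -0.0997]
output = (-0.5)·(0.9995) + (-0.6)·(-0.0997) + 0.8 = 0.3601

0.3601


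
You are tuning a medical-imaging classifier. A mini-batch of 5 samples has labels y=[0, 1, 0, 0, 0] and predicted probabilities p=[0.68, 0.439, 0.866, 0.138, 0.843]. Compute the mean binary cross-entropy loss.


L[0] = -ln(1-0.68) = -ln(0.32) = 1.1394
L[1] = -ln(0.439) = 0.8233
L[2] = -ln(1-0.866) = -ln(0.134) = 2.0099
L[3] = -ln(1-0.138) = -ln(0.862) = 0.1485
L[4] = -ln(1-0.843) = -ln(0.157) = 1.8515
mean = (1.1394 + 0.8233 + 2.0099 + 0.1485 + 1.8515)/5 = 1.1945

1.1945


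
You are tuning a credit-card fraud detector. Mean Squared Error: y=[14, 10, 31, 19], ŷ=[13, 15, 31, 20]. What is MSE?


Squared errors: (14-13)²=1, (10-15)²=25, (31-31)²=0, (19-20)²=1
Sum = 27
MSE = 27/4 = 27/4

27/4


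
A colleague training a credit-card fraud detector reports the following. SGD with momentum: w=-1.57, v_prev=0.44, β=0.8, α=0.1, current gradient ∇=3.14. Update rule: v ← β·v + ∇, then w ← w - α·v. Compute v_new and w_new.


v_new = 0.8·0.44 + 3.14 = 0.352 + 3.14 = 3.492
w_new = -1.57 - 0.1·3.492 = -1.57 - 0.3492 = -1.9192

v_new=3.492, w_new=-1.9192


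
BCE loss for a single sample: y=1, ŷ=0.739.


BCE = -[y·ln(p) + (1-y)·ln(1-p)]
= -1·ln(0.739) - 0
= -ln(0.739) = 0.3025

0.3025


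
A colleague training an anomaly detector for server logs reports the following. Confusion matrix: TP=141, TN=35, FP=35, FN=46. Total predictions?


Total = TP + TN + FP + FN
= 141 + 35 + 35 + 46
= 257
(Predicted positive: 176, predicted negative: 81)

257


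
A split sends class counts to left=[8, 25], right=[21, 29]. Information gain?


Parent = [29, 54], H_parent = 0.9335
H_left = 0.799 (n=33), H_right = 0.9815 (n=50)
H_children = (33/83)·0.799 + (50/83)·0.9815 = 0.9089
IG = 0.9335 - 0.9089 = 0.0246

0.0246


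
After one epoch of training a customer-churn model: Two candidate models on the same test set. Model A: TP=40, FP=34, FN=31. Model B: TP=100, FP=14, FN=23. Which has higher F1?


Model A: P=40/74=0.5405, R=40/71=0.5634, F1=2PR/(P+R)=2TP/(2TP+FP+FN)=80/145=0.5517
Model B: P=100/114=0.8772, R=100/123=0.813, F1=2PR/(P+R)=2TP/(2TP+FP+FN)=200/237=0.8439
0.5517 < 0.8439 → Model B

Model B


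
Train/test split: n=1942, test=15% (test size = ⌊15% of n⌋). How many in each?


Test = ⌊1942·15/100⌋ = 291
Train = 1942 - 291 = 1651

Train: 1651, Test: 291


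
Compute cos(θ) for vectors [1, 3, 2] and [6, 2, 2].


A·B = 1·6 + 3·2 + 2·2 = 16
‖A‖ = √14 = 3.7417, ‖B‖ = √44 = 6.6332
cos = 16/(√14·√44) = 16/√616 = 0.6447

0.6447


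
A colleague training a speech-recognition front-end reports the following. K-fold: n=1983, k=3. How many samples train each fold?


Fold size = 1983/3 = 661
Training per fold = 1983 - 661 = 1322

1322


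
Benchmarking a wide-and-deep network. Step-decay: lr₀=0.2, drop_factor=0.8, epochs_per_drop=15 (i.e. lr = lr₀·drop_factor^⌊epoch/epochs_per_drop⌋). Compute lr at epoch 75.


n_drops = ⌊75/15⌋ = 5
lr = 0.2·0.8^5 = 0.2·0.32768 = 0.065536

0.065536


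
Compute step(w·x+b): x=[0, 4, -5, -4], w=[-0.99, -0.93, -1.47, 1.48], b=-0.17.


z = (0)·(-0.99) + (4)·(-0.93) + (-5)·(-1.47) + (-4)·(1.48) - 0.17
  = -2.46
step(z) = 0 (z<0)

0


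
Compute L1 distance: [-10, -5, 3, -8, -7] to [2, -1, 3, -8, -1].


d = |-10-2| + |-5+ 1| + |3-3| + |-8+ 8| + |-7+ 1|
  = 12 + 4 + 0 + 0 + 6
  = 22

22


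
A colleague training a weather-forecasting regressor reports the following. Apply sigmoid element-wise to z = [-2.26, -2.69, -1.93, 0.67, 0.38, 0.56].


σ(-2.26) = 1/(1+e^2.26) = 0.0945
σ(-2.69) = 1/(1+e^2.69) = 0.0636
σ(-1.93) = 1/(1+e^1.93) = 0.1268
σ(0.67) = 1/(1+e^-0.67) = 0.6615
σ(0.38) = 1/(1+e^-0.38) = 0.5939
σ(0.56) = 1/(1+e^-0.56) = 0.6365
result = [0.0945, 0.0636, 0.1268, 0.6615, 0.5939, 0.6365]

[0.0945, 0.0636, 0.1268, 0.6615, 0.5939, 0.6365]


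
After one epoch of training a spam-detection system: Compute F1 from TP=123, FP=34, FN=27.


Precision = 123/157 = 0.7834
Recall = 123/150 = 0.82
F1 = 2·P·R/(P+R) = 2·TP/(2·TP+FP+FN) = 246/(246+34+27) = 246/307 = 0.8013

0.8013


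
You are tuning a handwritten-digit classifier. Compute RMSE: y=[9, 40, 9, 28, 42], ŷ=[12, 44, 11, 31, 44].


MSE = 42/5 = 8.4
RMSE = √(42/5) = 2.8983

2.8983


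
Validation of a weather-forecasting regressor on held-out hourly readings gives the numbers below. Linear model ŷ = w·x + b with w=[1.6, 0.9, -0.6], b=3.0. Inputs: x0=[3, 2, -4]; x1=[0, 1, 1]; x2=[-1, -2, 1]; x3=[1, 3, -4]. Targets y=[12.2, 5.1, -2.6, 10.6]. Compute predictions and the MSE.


ŷ0 = (1.6)·(3) + (0.9)·(2) + (-0.6)·(-4) + 3.0 = 12.0
ŷ1 = (1.6)·(0) + (0.9)·(1) + (-0.6)·(1) + 3.0 = 3.3
ŷ2 = (1.6)·(-1) + (0.9)·(-2) + (-0.6)·(1) + 3.0 = -1.0
ŷ3 = (1.6)·(1) + (0.9)·(3) + (-0.6)·(-4) + 3.0 = 9.7
errors² = [0.04, 3.24, 2.56, 0.81]
MSE = 6.6500/4 = 1.6625

1.6625


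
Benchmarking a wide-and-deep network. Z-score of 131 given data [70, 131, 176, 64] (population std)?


μ = 110.25, σ = 46.1323
z = (131 - 110.25)/46.1323 = 0.4498

0.4498


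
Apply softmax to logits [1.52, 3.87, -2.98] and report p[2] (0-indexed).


Exponentials: e^1.52=4.5722, e^3.87=47.9424, e^-2.98=0.0508
Sum = 52.5654
Softmax = [0.087, 0.9121, 0.001]
p[2] = 0.0508/52.5654 = 0.001

0.001


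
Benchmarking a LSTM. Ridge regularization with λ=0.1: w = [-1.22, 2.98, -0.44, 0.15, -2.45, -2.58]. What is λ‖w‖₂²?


‖w‖₂² = (-1.22)² + (2.98)² + (-0.44)² + (0.15)² + (-2.45)² + (-2.58)²
     = 1.4884 + 8.8804 + 0.1936 + 0.0225 + 6.0025 + 6.6564
     = 23.2438
λ·‖w‖₂² = 0.1·23.2438 = 2.32438

2.32438


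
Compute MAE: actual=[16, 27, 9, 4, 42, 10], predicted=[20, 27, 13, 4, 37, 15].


Absolute errors: |16-20|=4, |27-27|=0, |9-13|=4, |4-4|=0, |42-37|=5, |10-15|=5
Sum = 18
MAE = 18/6 = 3

3


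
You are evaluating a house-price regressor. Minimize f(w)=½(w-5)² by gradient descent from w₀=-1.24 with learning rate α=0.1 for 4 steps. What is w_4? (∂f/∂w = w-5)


step 1: grad = -1.24-5 = -6.24; w = -1.24 - 0.1·(-6.24) = -0.616
step 2: grad = -0.616-5 = -5.616; w = -0.616 - 0.1·(-5.616) = -0.0544
step 3: grad = -0.0544-5 = -5.0544; w = -0.0544 - 0.1·(-5.0544) = 0.45104
step 4: grad = 0.45104-5 = -4.54896; w = 0.45104 - 0.1·(-4.54896) = 0.905936

0.905936


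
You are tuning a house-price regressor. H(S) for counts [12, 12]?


Probabilities: [12/24, 12/24] ≈ [0.5, 0.5]
H = -((12/24)·log₂(12/24) + (12/24)·log₂(12/24))
  = 1.0 bits

1.0 bits


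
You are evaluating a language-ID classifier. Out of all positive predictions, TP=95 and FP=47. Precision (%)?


Precision = TP/(TP+FP)
= 95/(95+47)
= 95/142 = 66.9%

66.9%


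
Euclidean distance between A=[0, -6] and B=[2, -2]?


d = √((0-2)² + (-6+ 2)²)
  = √(4 + 16)
  = √20 = 4.4721

4.4721


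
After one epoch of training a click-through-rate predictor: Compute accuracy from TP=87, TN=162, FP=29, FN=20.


Accuracy = (TP+TN)/(TP+TN+FP+FN)
= (87+162)/(298)
= 249/298 = 83.56%

83.56%


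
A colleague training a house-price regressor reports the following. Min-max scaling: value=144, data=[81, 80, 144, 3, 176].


min=3, max=176
(144-3)/(176-3) = 141/173 = 0.815

0.815


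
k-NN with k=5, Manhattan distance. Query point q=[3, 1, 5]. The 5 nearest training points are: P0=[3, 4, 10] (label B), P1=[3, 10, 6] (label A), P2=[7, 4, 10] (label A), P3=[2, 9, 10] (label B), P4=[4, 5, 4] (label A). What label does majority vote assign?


d(q,P0) = 8  (label B)
d(q,P1) = 10  (label A)
d(q,P2) = 12  (label A)
d(q,P3) = 14  (label B)
d(q,P4) = 6  (label A)
Votes: A=3, B=2
Majority → A

A


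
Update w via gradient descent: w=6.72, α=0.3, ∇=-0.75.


w_new = w - α·∇
= 6.72 - 0.3·-0.75
= 6.72 + 0.225
= 6.945

6.945


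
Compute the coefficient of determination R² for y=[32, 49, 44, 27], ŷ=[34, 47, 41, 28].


ȳ = 38
SS_res = Σ(y-ŷ)² = 18
SS_tot = Σ(y-ȳ)² = 314
R² = 1 - SS_res/SS_tot = 1 - 0.0573 = 0.9427

0.9427


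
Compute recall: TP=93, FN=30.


Recall = TP/(TP+FN)
= 93/(93+30)
= 93/123 = 75.61%

75.61%


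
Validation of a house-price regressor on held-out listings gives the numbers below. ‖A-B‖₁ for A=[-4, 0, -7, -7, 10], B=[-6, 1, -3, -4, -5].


d = |-4+ 6| + |0-1| + |-7+ 3| + |-7+ 4| + |10+ 5|
  = 2 + 1 + 4 + 3 + 15
  = 25

25


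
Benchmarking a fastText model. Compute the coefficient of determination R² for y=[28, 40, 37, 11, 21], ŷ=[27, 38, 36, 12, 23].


ȳ = 27.4
SS_res = Σ(y-ŷ)² = 11
SS_tot = Σ(y-ȳ)² = 561.2
R² = 1 - SS_res/SS_tot = 1 - 0.0196 = 0.9804

0.9804


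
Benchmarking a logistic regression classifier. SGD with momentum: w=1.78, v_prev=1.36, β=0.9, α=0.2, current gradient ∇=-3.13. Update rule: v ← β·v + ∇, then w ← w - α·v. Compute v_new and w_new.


v_new = 0.9·1.36 - 3.13 = 1.224 - 3.13 = -1.906
w_new = 1.78 - 0.2·-1.906 = 1.78 + 0.3812 = 2.1612

v_new=-1.906, w_new=2.1612


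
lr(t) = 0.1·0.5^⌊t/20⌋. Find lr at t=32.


n_drops = ⌊32/20⌋ = 1
lr = 0.1·0.5^1 = 0.1·0.5 = 0.05

0.05


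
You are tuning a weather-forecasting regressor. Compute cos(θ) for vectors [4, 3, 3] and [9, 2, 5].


A·B = 4·9 + 3·2 + 3·5 = 57
‖A‖ = √34 = 5.831, ‖B‖ = √110 = 10.4881
cos = 57/(√34·√110) = 57/√3740 = 0.932

0.932


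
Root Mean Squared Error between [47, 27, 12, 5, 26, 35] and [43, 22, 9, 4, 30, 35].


MSE = 67/6 = 11.1667
RMSE = √(67/6) = 3.3417

3.3417


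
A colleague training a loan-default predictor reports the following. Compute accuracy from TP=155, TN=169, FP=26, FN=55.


Accuracy = (TP+TN)/(TP+TN+FP+FN)
= (155+169)/(405)
= 324/405 = 80.0%

80.0%


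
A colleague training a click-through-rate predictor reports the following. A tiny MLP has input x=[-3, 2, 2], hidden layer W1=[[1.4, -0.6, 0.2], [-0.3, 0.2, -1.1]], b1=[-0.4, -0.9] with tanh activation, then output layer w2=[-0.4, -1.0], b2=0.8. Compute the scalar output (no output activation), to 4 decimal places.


z1[0] = (1.4)·(-3) + (-0.6)·(2) + (0.2)·(2) - 0.4 = -5.4
z1[1] = (-0.3)·(-3) + (0.2)·(2) + (-1.1)·(2) - 0.9 = -1.8
h = tanh(z1) = [-1.0, -0.9468]
output = (-0.4)·(-1.0) + (-1.0)·(-0.9468) + 0.8 = 2.1468

2.1468


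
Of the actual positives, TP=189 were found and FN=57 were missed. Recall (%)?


Recall = TP/(TP+FN)
= 189/(189+57)
= 189/246 = 76.83%

76.83%


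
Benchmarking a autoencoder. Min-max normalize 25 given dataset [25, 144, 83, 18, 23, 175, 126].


min=18, max=175
(25-18)/(175-18) = 7/157 = 0.0446

0.0446


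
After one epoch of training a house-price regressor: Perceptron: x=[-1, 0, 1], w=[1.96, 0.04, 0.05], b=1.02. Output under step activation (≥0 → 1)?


z = (-1)·(1.96) + (0)·(0.04) + (1)·(0.05) + 1.02
  = -0.89
step(z) = 0 (z<0)

0


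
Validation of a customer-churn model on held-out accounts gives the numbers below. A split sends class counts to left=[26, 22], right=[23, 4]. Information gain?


Parent = [49, 26], H_parent = 0.9311
H_left = 0.995 (n=48), H_right = 0.6052 (n=27)
H_children = (48/75)·0.995 + (27/75)·0.6052 = 0.8547
IG = 0.9311 - 0.8547 = 0.0764

0.0764


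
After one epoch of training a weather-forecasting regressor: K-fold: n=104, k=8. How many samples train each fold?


Fold size = 104/8 = 13
Training per fold = 104 - 13 = 91

91


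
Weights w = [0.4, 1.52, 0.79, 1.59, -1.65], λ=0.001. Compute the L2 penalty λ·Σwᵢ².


‖w‖₂² = (0.4)² + (1.52)² + (0.79)² + (1.59)² + (-1.65)²
     = 0.16 + 2.3104 + 0.6241 + 2.5281 + 2.7225
     = 8.3451
λ·‖w‖₂² = 0.001·8.3451 = 0.008345

0.008345


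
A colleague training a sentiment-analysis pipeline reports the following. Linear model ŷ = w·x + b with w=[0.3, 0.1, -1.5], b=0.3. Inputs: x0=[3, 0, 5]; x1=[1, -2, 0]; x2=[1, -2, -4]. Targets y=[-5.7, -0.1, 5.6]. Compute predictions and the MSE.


ŷ0 = (0.3)·(3) + (0.1)·(0) + (-1.5)·(5) + 0.3 = -6.3
ŷ1 = (0.3)·(1) + (0.1)·(-2) + (-1.5)·(0) + 0.3 = 0.4
ŷ2 = (0.3)·(1) + (0.1)·(-2) + (-1.5)·(-4) + 0.3 = 6.4
errors² = [0.36, 0.25, 0.64]
MSE = 1.2500/3 = 0.4167

0.4167


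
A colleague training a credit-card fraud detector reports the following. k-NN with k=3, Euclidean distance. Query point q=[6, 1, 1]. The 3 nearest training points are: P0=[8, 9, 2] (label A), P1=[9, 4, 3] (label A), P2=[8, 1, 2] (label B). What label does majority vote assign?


d(q,P0) = 8.3066  (label A)
d(q,P1) = 4.6904  (label A)
d(q,P2) = 2.2361  (label B)
Votes: A=2, B=1
Majority → A

A


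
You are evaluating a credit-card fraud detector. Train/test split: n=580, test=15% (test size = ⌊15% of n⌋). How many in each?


Test = ⌊580·15/100⌋ = 87
Train = 580 - 87 = 493

Train: 493, Test: 87


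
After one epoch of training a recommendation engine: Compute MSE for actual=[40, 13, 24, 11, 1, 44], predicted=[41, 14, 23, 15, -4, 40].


Squared errors: (40-41)²=1, (13-14)²=1, (24-23)²=1, (11-15)²=16, (1+ 4)²=25, (44-40)²=16
Sum = 60
MSE = 60/6 = 10

10


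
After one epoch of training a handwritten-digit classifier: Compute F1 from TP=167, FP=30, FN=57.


Precision = 167/197 = 0.8477
Recall = 167/224 = 0.7455
F1 = 2·P·R/(P+R) = 2·TP/(2·TP+FP+FN) = 334/(334+30+57) = 334/421 = 0.7933

0.7933


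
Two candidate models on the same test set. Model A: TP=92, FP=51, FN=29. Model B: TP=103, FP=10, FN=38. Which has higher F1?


Model A: P=92/143=0.6434, R=92/121=0.7603, F1=2PR/(P+R)=2TP/(2TP+FP+FN)=184/264=0.697
Model B: P=103/113=0.9115, R=103/141=0.7305, F1=2PR/(P+R)=2TP/(2TP+FP+FN)=206/254=0.811
0.697 < 0.811 → Model B

Model B


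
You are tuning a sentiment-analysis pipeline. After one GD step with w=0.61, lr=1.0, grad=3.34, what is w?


w_new = w - α·∇
= 0.61 - 1.0·3.34
= 0.61 - 3.34
= -2.73

-2.73


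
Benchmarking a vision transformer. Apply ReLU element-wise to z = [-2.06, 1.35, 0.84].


ReLU(-2.06) = max(0, -2.06) = 0.0
ReLU(1.35) = max(0, 1.35) = 1.35
ReLU(0.84) = max(0, 0.84) = 0.84
result = [0.0, 1.35, 0.84]

[0.0, 1.35, 0.84]


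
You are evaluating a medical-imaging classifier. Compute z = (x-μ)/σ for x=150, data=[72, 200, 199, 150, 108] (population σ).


μ = 145.8, σ = 50.3206
z = (150 - 145.8)/50.3206 = 0.0835

0.0835


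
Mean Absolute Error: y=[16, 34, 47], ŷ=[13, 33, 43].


Absolute errors: |16-13|=3, |34-33|=1, |47-43|=4
Sum = 8
MAE = 8/3 = 8/3

8/3


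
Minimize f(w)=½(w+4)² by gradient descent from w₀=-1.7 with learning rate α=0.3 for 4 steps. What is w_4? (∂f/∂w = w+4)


step 1: grad = -1.7+4 = 2.3; w = -1.7 - 0.3·(2.3) = -2.39
step 2: grad = -2.39+4 = 1.61; w = -2.39 - 0.3·(1.61) = -2.873
step 3: grad = -2.873+4 = 1.127; w = -2.873 - 0.3·(1.127) = -3.2111
step 4: grad = -3.2111+4 = 0.7889; w = -3.2111 - 0.3·(0.7889) = -3.44777

-3.44777


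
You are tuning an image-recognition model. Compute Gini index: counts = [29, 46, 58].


Probabilities: [29/133, 46/133, 58/133] ≈ [0.218, 0.3459, 0.4361]
Σpᵢ² = (841 + 2116 + 3364)/133² = 6321/17689
Gini = 1 - Σpᵢ² = 1 - 6321/17689 = 0.6427

0.6427


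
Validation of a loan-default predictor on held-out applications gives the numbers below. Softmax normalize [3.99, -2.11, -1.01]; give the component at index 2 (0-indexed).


Exponentials: e^3.99=54.0549, e^-2.11=0.1212, e^-1.01=0.3642
Sum = 54.5403
Softmax = [0.9911, 0.0022, 0.0067]
p[2] = 0.3642/54.5403 = 0.0067

0.0067


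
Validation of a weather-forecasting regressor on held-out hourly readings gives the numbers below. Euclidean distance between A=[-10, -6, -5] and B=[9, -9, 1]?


d = √((-10-9)² + (-6+ 9)² + (-5-1)²)
  = √(361 + 9 + 36)
  = √406 = 20.1494

20.1494


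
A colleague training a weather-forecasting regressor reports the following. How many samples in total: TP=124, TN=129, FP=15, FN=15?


Total = TP + TN + FP + FN
= 124 + 129 + 15 + 15
= 283
(Predicted positive: 139, predicted negative: 144)

283


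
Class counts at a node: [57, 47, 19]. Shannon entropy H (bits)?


Probabilities: [57/123, 47/123, 19/123] ≈ [0.4634, 0.3821, 0.1545]
H = -((57/123)·log₂(57/123) + (47/123)·log₂(47/123) + (19/123)·log₂(19/123))
  = 1.4608 bits

1.4608 bits


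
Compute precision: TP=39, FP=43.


Precision = TP/(TP+FP)
= 39/(39+43)
= 39/82 = 47.56%

47.56%


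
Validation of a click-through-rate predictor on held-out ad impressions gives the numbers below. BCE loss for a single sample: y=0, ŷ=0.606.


BCE = -[y·ln(p) + (1-y)·ln(1-p)]
= -0 - 1·ln(1-0.606)
= -ln(0.394) = 0.9314

0.9314


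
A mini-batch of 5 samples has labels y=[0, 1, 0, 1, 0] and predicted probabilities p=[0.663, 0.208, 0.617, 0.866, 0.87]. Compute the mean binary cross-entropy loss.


L[0] = -ln(1-0.663) = -ln(0.337) = 1.0877
L[1] = -ln(0.208) = 1.5702
L[2] = -ln(1-0.617) = -ln(0.383) = 0.9597
L[3] = -ln(0.866) = 0.1439
L[4] = -ln(1-0.87) = -ln(0.13) = 2.0402
mean = (1.0877 + 1.5702 + 0.9597 + 0.1439 + 2.0402)/5 = 1.1603

1.1603


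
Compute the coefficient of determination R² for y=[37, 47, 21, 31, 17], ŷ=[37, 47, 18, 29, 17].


ȳ = 30.6
SS_res = Σ(y-ŷ)² = 13
SS_tot = Σ(y-ȳ)² = 587.2
R² = 1 - SS_res/SS_tot = 1 - 0.0221 = 0.9779

0.9779


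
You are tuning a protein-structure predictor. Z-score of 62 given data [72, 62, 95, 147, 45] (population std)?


μ = 84.2, σ = 35.3236
z = (62 - 84.2)/35.3236 = -0.6285

-0.6285


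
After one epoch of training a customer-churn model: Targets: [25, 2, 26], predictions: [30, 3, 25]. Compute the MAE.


Absolute errors: |25-30|=5, |2-3|=1, |26-25|=1
Sum = 7
MAE = 7/3 = 7/3

7/3


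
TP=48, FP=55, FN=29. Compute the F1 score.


Precision = 48/103 = 0.466
Recall = 48/77 = 0.6234
F1 = 2·P·R/(P+R) = 2·TP/(2·TP+FP+FN) = 96/(96+55+29) = 96/180 = 0.5333

0.5333


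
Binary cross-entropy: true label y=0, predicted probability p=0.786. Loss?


BCE = -[y·ln(p) + (1-y)·ln(1-p)]
= -0 - 1·ln(1-0.786)
= -ln(0.214) = 1.5418

1.5418


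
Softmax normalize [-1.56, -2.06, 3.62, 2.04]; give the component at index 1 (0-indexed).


Exponentials: e^-1.56=0.2101, e^-2.06=0.1275, e^3.62=37.3376, e^2.04=7.6906
Sum = 45.3658
Softmax = [0.0046, 0.0028, 0.823, 0.1695]
p[1] = 0.1275/45.3658 = 0.0028

0.0028


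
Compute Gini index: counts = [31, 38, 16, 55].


Probabilities: [31/140, 38/140, 16/140, 55/140] ≈ [0.2214, 0.2714, 0.1143, 0.3929]
Σpᵢ² = (961 + 1444 + 256 + 3025)/140² = 5686/19600
Gini = 1 - Σpᵢ² = 1 - 5686/19600 = 0.7099

0.7099


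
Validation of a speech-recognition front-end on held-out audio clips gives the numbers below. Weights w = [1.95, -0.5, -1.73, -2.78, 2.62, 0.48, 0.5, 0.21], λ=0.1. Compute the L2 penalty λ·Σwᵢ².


‖w‖₂² = (1.95)² + (-0.5)² + (-1.73)² + (-2.78)² + (2.62)² + (0.48)² + (0.5)² + (0.21)²
     = 3.8025 + 0.25 + 2.9929 + 7.7284 + 6.8644 + 0.2304 + 0.25 + 0.0441
     = 22.1627
λ·‖w‖₂² = 0.1·22.1627 = 2.21627

2.21627


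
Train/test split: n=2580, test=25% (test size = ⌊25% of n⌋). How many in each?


Test = ⌊2580·25/100⌋ = 645
Train = 2580 - 645 = 1935

Train: 1935, Test: 645


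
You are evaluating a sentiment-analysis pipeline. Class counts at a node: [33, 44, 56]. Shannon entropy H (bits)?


Probabilities: [33/133, 44/133, 56/133] ≈ [0.2481, 0.3308, 0.4211]
H = -((33/133)·log₂(33/133) + (44/133)·log₂(44/133) + (56/133)·log₂(56/133))
  = 1.5523 bits

1.5523 bits


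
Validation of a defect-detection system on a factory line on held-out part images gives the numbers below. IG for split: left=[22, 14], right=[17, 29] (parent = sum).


Parent = [39, 43], H_parent = 0.9983
H_left = 0.9641 (n=36), H_right = 0.9503 (n=46)
H_children = (36/82)·0.9641 + (46/82)·0.9503 = 0.9564
IG = 0.9983 - 0.9564 = 0.0419

0.0419


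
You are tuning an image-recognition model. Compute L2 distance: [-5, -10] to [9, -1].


d = √((-5-9)² + (-10+ 1)²)
  = √(196 + 81)
  = √277 = 16.6433

16.6433


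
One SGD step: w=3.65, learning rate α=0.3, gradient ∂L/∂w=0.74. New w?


w_new = w - α·∇
= 3.65 - 0.3·0.74
= 3.65 - 0.222
= 3.428

3.428


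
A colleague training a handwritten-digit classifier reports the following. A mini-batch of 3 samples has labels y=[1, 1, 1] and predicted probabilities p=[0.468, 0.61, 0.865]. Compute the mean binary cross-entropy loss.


L[0] = -ln(0.468) = 0.7593
L[1] = -ln(0.61) = 0.4943
L[2] = -ln(0.865) = 0.145
mean = (0.7593 + 0.4943 + 0.145)/3 = 0.4662

0.4662


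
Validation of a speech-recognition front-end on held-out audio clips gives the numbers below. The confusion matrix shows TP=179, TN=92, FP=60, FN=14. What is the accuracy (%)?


Accuracy = (TP+TN)/(TP+TN+FP+FN)
= (179+92)/(345)
= 271/345 = 78.55%

78.55%


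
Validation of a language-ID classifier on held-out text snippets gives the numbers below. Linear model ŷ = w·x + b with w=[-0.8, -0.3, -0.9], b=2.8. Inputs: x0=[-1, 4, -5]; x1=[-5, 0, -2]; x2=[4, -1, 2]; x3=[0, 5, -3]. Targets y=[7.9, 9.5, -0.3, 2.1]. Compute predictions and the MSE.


ŷ0 = (-0.8)·(-1) + (-0.3)·(4) + (-0.9)·(-5) + 2.8 = 6.9
ŷ1 = (-0.8)·(-5) + (-0.3)·(0) + (-0.9)·(-2) + 2.8 = 8.6
ŷ2 = (-0.8)·(4) + (-0.3)·(-1) + (-0.9)·(2) + 2.8 = -1.9
ŷ3 = (-0.8)·(0) + (-0.3)·(5) + (-0.9)·(-3) + 2.8 = 4.0
errors² = [1.0, 0.81, 2.56, 3.61]
MSE = 7.9800/4 = 1.995

1.995


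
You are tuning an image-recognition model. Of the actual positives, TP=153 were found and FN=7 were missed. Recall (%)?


Recall = TP/(TP+FN)
= 153/(153+7)
= 153/160 = 95.62%

95.62%


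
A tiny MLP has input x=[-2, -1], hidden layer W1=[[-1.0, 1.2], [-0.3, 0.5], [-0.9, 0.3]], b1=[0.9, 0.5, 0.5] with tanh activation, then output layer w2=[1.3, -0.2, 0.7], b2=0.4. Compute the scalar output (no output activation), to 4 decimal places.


z1[0] = (-1.0)·(-2) + (1.2)·(-1) + 0.9 = 1.7
z1[1] = (-0.3)·(-2) + (0.5)·(-1) + 0.5 = 0.6
z1[2] = (-0.9)·(-2) + (0.3)·(-1) + 0.5 = 2.0
h = tanh(z1) = [0.9354, 0.537, 0.964]
output = (1.3)·(0.9354) + (-0.2)·(0.537) + (0.7)·(0.964) + 0.4 = 2.1834

2.1834


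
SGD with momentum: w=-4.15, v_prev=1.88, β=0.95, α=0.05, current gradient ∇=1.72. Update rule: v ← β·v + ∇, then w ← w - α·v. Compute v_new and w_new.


v_new = 0.95·1.88 + 1.72 = 1.786 + 1.72 = 3.506
w_new = -4.15 - 0.05·3.506 = -4.15 - 0.1753 = -4.3253

v_new=3.506, w_new=-4.3253


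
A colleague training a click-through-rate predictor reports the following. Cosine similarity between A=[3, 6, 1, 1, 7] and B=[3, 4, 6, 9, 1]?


A·B = 3·3 + 6·4 + 1·6 + 1·9 + 7·1 = 55
‖A‖ = √96 = 9.798, ‖B‖ = √143 = 11.9583
cos = 55/(√96·√143) = 55/√13728 = 0.4694

0.4694


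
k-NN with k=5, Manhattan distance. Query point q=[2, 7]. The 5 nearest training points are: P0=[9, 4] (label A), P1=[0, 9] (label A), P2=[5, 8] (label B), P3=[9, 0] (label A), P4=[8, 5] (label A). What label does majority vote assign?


d(q,P0) = 10  (label A)
d(q,P1) = 4  (label A)
d(q,P2) = 4  (label B)
d(q,P3) = 14  (label A)
d(q,P4) = 8  (label A)
Votes: A=4, B=1
Majority → A

A


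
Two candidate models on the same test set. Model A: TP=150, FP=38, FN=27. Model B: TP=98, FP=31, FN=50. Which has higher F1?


Model A: P=150/188=0.7979, R=150/177=0.8475, F1=2PR/(P+R)=2TP/(2TP+FP+FN)=300/365=0.8219
Model B: P=98/129=0.7597, R=98/148=0.6622, F1=2PR/(P+R)=2TP/(2TP+FP+FN)=196/277=0.7076
0.8219 > 0.7076 → Model A

Model A


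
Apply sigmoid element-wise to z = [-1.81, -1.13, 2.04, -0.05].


σ(-1.81) = 1/(1+e^1.81) = 0.1406
σ(-1.13) = 1/(1+e^1.13) = 0.2442
σ(2.04) = 1/(1+e^-2.04) = 0.8849
σ(-0.05) = 1/(1+e^0.05) = 0.4875
result = [0.1406, 0.2442, 0.8849, 0.4875]

[0.1406, 0.2442, 0.8849, 0.4875]


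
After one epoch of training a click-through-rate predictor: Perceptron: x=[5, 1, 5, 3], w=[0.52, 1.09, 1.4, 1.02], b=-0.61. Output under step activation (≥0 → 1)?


z = (5)·(0.52) + (1)·(1.09) + (5)·(1.4) + (3)·(1.02) - 0.61
  = 13.14
step(z) = 1 (z≥0)

1


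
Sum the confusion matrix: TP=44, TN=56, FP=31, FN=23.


Total = TP + TN + FP + FN
= 44 + 56 + 31 + 23
= 154
(Predicted positive: 75, predicted negative: 79)

154


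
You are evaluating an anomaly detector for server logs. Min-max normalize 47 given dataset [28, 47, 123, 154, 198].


min=28, max=198
(47-28)/(198-28) = 19/170 = 0.1118

0.1118


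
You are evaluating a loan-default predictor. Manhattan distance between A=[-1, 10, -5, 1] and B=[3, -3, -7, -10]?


d = |-1-3| + |10+ 3| + |-5+ 7| + |1+ 10|
  = 4 + 13 + 2 + 11
  = 30

30


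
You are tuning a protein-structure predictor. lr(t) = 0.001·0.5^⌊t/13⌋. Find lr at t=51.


n_drops = ⌊51/13⌋ = 3
lr = 0.001·0.5^3 = 0.001·0.125 = 0.000125

0.000125


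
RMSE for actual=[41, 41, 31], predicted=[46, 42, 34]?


MSE = 35/3 = 11.6667
RMSE = √(35/3) = 3.4157

3.4157


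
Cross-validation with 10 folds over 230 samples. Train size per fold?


Fold size = 230/10 = 23
Training per fold = 230 - 23 = 207

207


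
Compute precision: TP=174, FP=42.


Precision = TP/(TP+FP)
= 174/(174+42)
= 174/216 = 80.56%

80.56%


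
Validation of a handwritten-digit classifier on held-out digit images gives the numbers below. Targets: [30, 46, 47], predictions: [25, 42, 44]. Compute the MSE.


Squared errors: (30-25)²=25, (46-42)²=16, (47-44)²=9
Sum = 50
MSE = 50/3 = 50/3

50/3


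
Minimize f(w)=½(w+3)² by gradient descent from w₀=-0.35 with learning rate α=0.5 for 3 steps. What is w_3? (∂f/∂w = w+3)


step 1: grad = -0.35+3 = 2.65; w = -0.35 - 0.5·(2.65) = -1.675
step 2: grad = -1.675+3 = 1.325; w = -1.675 - 0.5·(1.325) = -2.3375
step 3: grad = -2.3375+3 = 0.6625; w = -2.3375 - 0.5·(0.6625) = -2.66875

-2.66875


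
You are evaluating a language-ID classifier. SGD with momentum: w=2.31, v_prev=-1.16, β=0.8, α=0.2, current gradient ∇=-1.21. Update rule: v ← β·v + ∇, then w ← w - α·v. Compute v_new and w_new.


v_new = 0.8·-1.16 - 1.21 = -0.928 - 1.21 = -2.138
w_new = 2.31 - 0.2·-2.138 = 2.31 + 0.4276 = 2.7376

v_new=-2.138, w_new=2.7376


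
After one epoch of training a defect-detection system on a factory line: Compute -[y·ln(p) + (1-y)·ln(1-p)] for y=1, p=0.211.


BCE = -[y·ln(p) + (1-y)·ln(1-p)]
= -1·ln(0.211) - 0
= -ln(0.211) = 1.5559

1.5559


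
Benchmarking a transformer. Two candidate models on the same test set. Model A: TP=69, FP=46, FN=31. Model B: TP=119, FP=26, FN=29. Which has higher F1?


Model A: P=69/115=0.6, R=69/100=0.69, F1=2PR/(P+R)=2TP/(2TP+FP+FN)=138/215=0.6419
Model B: P=119/145=0.8207, R=119/148=0.8041, F1=2PR/(P+R)=2TP/(2TP+FP+FN)=238/293=0.8123
0.6419 < 0.8123 → Model B

Model B


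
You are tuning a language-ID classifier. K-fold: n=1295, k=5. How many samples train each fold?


Fold size = 1295/5 = 259
Training per fold = 1295 - 259 = 1036

1036


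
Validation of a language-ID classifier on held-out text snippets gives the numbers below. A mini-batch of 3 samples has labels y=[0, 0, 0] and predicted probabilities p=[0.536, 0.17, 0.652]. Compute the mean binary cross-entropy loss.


L[0] = -ln(1-0.536) = -ln(0.464) = 0.7679
L[1] = -ln(1-0.17) = -ln(0.83) = 0.1863
L[2] = -ln(1-0.652) = -ln(0.348) = 1.0556
mean = (0.7679 + 0.1863 + 1.0556)/3 = 0.6699

0.6699


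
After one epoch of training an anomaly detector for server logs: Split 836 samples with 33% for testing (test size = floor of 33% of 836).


Test = ⌊836·33/100⌋ = 275
Train = 836 - 275 = 561

Train: 561, Test: 275


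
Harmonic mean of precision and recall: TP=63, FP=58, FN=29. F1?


Precision = 63/121 = 0.5207
Recall = 63/92 = 0.6848
F1 = 2·P·R/(P+R) = 2·TP/(2·TP+FP+FN) = 126/(126+58+29) = 126/213 = 0.5915

0.5915


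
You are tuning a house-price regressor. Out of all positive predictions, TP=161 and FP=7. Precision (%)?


Precision = TP/(TP+FP)
= 161/(161+7)
= 161/168 = 95.83%

95.83%


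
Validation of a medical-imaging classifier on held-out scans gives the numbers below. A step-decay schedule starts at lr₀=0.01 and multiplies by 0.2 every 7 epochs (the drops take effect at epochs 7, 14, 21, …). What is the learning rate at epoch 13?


n_drops = ⌊13/7⌋ = 1
lr = 0.01·0.2^1 = 0.01·0.2 = 0.002

0.002


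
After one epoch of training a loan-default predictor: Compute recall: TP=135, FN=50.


Recall = TP/(TP+FN)
= 135/(135+50)
= 135/185 = 72.97%

72.97%


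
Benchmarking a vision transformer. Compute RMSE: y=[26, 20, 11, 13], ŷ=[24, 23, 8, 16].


MSE = 31/4 = 7.75
RMSE = √(31/4) = 2.7839

2.7839


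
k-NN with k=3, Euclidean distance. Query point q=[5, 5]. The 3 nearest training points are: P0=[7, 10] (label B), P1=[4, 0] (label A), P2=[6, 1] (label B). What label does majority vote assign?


d(q,P0) = 5.3852  (label B)
d(q,P1) = 5.099  (label A)
d(q,P2) = 4.1231  (label B)
Votes: A=1, B=2
Majority → B

B


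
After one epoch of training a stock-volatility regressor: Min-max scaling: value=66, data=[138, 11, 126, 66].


min=11, max=138
(66-11)/(138-11) = 55/127 = 0.4331

0.4331


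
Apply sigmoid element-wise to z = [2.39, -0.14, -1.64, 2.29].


σ(2.39) = 1/(1+e^-2.39) = 0.9161
σ(-0.14) = 1/(1+e^0.14) = 0.4651
σ(-1.64) = 1/(1+e^1.64) = 0.1625
σ(2.29) = 1/(1+e^-2.29) = 0.908
result = [0.9161, 0.4651, 0.1625, 0.908]

[0.9161, 0.4651, 0.1625, 0.908]


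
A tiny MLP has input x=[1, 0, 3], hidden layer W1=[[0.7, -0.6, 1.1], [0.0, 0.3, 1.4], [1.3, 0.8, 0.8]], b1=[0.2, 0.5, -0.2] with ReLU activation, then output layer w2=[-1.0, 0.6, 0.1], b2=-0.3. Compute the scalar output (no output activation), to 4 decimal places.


z1[0] = (0.7)·(1) + (-0.6)·(0) + (1.1)·(3) + 0.2 = 4.2
z1[1] = (0.0)·(1) + (0.3)·(0) + (1.4)·(3) + 0.5 = 4.7
z1[2] = (1.3)·(1) + (0.8)·(0) + (0.8)·(3) - 0.2 = 3.5
h = ReLU(z1) = [4.2, 4.7, 3.5]
output = (-1.0)·(4.2) + (0.6)·(4.7) + (0.1)·(3.5) - 0.3 = -1.33

-1.33
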